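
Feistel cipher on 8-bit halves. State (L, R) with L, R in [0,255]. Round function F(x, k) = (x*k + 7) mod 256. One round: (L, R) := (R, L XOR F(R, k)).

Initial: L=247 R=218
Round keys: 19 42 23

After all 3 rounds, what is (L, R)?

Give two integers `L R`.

Answer: 1 220

Derivation:
Round 1 (k=19): L=218 R=194
Round 2 (k=42): L=194 R=1
Round 3 (k=23): L=1 R=220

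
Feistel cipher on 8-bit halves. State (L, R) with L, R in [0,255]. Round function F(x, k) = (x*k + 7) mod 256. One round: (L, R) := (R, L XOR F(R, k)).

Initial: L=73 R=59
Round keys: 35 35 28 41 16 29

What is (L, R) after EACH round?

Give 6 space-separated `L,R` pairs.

Answer: 59,81 81,33 33,242 242,232 232,117 117,160

Derivation:
Round 1 (k=35): L=59 R=81
Round 2 (k=35): L=81 R=33
Round 3 (k=28): L=33 R=242
Round 4 (k=41): L=242 R=232
Round 5 (k=16): L=232 R=117
Round 6 (k=29): L=117 R=160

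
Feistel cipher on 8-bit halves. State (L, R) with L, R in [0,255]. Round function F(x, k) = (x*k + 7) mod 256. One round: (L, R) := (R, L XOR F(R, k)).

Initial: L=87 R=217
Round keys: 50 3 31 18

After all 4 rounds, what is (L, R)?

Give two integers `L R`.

Round 1 (k=50): L=217 R=62
Round 2 (k=3): L=62 R=24
Round 3 (k=31): L=24 R=209
Round 4 (k=18): L=209 R=161

Answer: 209 161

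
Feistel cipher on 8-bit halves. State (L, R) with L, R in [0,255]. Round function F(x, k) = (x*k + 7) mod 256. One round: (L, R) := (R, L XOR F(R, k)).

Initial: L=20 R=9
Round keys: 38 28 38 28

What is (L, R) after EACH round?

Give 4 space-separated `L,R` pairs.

Round 1 (k=38): L=9 R=73
Round 2 (k=28): L=73 R=10
Round 3 (k=38): L=10 R=202
Round 4 (k=28): L=202 R=21

Answer: 9,73 73,10 10,202 202,21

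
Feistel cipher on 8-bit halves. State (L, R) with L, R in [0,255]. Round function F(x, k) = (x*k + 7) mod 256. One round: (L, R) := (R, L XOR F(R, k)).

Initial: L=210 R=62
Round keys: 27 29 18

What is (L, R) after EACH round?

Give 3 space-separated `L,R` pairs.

Answer: 62,67 67,160 160,4

Derivation:
Round 1 (k=27): L=62 R=67
Round 2 (k=29): L=67 R=160
Round 3 (k=18): L=160 R=4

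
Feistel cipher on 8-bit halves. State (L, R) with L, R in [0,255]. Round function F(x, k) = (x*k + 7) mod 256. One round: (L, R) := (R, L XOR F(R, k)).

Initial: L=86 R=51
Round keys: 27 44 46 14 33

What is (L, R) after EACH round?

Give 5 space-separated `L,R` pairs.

Answer: 51,62 62,156 156,49 49,41 41,97

Derivation:
Round 1 (k=27): L=51 R=62
Round 2 (k=44): L=62 R=156
Round 3 (k=46): L=156 R=49
Round 4 (k=14): L=49 R=41
Round 5 (k=33): L=41 R=97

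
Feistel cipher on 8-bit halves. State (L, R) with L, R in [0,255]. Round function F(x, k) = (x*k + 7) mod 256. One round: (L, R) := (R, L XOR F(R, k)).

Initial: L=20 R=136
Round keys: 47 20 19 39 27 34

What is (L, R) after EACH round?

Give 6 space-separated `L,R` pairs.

Round 1 (k=47): L=136 R=235
Round 2 (k=20): L=235 R=235
Round 3 (k=19): L=235 R=147
Round 4 (k=39): L=147 R=135
Round 5 (k=27): L=135 R=215
Round 6 (k=34): L=215 R=18

Answer: 136,235 235,235 235,147 147,135 135,215 215,18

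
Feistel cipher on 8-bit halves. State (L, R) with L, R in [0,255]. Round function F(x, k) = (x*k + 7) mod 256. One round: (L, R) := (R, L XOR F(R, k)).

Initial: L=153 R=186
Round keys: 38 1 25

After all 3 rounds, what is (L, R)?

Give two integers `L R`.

Round 1 (k=38): L=186 R=58
Round 2 (k=1): L=58 R=251
Round 3 (k=25): L=251 R=176

Answer: 251 176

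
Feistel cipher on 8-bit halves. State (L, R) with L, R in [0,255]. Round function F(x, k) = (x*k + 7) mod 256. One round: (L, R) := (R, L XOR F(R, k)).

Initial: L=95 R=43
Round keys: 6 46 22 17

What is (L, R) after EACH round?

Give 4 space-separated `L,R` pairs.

Answer: 43,86 86,80 80,177 177,152

Derivation:
Round 1 (k=6): L=43 R=86
Round 2 (k=46): L=86 R=80
Round 3 (k=22): L=80 R=177
Round 4 (k=17): L=177 R=152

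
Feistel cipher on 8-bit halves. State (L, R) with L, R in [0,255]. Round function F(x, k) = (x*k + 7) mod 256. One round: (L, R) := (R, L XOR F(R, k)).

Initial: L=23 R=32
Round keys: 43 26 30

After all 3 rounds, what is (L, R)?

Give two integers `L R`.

Round 1 (k=43): L=32 R=112
Round 2 (k=26): L=112 R=71
Round 3 (k=30): L=71 R=41

Answer: 71 41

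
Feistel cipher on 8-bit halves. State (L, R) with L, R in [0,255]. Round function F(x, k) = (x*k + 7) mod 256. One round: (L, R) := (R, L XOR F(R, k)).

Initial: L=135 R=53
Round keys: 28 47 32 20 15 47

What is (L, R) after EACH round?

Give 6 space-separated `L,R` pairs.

Answer: 53,84 84,70 70,147 147,197 197,1 1,243

Derivation:
Round 1 (k=28): L=53 R=84
Round 2 (k=47): L=84 R=70
Round 3 (k=32): L=70 R=147
Round 4 (k=20): L=147 R=197
Round 5 (k=15): L=197 R=1
Round 6 (k=47): L=1 R=243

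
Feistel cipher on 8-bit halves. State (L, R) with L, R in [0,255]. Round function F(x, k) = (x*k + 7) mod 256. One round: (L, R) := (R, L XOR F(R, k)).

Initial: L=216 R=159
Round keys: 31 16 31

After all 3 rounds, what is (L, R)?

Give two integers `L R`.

Round 1 (k=31): L=159 R=144
Round 2 (k=16): L=144 R=152
Round 3 (k=31): L=152 R=255

Answer: 152 255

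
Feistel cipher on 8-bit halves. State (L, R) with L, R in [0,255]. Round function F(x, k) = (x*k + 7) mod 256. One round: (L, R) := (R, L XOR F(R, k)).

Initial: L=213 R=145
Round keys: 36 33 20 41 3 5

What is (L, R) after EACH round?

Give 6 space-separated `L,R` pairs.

Answer: 145,190 190,20 20,41 41,140 140,130 130,29

Derivation:
Round 1 (k=36): L=145 R=190
Round 2 (k=33): L=190 R=20
Round 3 (k=20): L=20 R=41
Round 4 (k=41): L=41 R=140
Round 5 (k=3): L=140 R=130
Round 6 (k=5): L=130 R=29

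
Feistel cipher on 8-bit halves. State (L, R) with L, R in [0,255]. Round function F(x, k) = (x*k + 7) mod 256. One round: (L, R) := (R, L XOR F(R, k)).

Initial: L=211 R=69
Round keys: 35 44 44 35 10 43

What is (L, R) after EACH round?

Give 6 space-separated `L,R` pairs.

Round 1 (k=35): L=69 R=165
Round 2 (k=44): L=165 R=38
Round 3 (k=44): L=38 R=42
Round 4 (k=35): L=42 R=227
Round 5 (k=10): L=227 R=207
Round 6 (k=43): L=207 R=47

Answer: 69,165 165,38 38,42 42,227 227,207 207,47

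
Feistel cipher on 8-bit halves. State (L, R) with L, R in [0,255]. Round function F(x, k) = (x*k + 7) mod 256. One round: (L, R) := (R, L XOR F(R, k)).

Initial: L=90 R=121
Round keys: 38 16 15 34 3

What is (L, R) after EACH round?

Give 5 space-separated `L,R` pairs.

Round 1 (k=38): L=121 R=167
Round 2 (k=16): L=167 R=14
Round 3 (k=15): L=14 R=126
Round 4 (k=34): L=126 R=205
Round 5 (k=3): L=205 R=16

Answer: 121,167 167,14 14,126 126,205 205,16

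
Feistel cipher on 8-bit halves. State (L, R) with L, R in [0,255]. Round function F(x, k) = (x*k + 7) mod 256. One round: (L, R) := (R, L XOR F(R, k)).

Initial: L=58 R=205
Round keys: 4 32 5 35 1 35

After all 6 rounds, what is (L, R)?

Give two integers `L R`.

Round 1 (k=4): L=205 R=1
Round 2 (k=32): L=1 R=234
Round 3 (k=5): L=234 R=152
Round 4 (k=35): L=152 R=37
Round 5 (k=1): L=37 R=180
Round 6 (k=35): L=180 R=134

Answer: 180 134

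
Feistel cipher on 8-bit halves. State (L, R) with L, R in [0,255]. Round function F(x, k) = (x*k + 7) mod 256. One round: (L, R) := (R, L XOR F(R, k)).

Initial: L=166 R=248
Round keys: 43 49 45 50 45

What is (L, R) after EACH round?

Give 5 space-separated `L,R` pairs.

Answer: 248,9 9,56 56,214 214,235 235,128

Derivation:
Round 1 (k=43): L=248 R=9
Round 2 (k=49): L=9 R=56
Round 3 (k=45): L=56 R=214
Round 4 (k=50): L=214 R=235
Round 5 (k=45): L=235 R=128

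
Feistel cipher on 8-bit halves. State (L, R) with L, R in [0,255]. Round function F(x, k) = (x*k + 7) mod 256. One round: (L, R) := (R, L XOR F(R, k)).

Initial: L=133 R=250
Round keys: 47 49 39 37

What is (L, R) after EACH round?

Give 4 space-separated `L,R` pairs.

Answer: 250,104 104,21 21,82 82,244

Derivation:
Round 1 (k=47): L=250 R=104
Round 2 (k=49): L=104 R=21
Round 3 (k=39): L=21 R=82
Round 4 (k=37): L=82 R=244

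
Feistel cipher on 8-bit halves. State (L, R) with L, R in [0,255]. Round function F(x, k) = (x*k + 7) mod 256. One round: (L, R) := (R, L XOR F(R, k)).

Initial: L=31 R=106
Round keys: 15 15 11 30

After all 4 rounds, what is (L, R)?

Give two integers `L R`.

Answer: 238 132

Derivation:
Round 1 (k=15): L=106 R=34
Round 2 (k=15): L=34 R=111
Round 3 (k=11): L=111 R=238
Round 4 (k=30): L=238 R=132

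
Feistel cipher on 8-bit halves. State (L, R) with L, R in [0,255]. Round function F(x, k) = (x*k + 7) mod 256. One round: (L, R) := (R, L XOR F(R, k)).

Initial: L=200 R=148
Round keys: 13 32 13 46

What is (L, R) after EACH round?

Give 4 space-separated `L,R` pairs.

Round 1 (k=13): L=148 R=67
Round 2 (k=32): L=67 R=243
Round 3 (k=13): L=243 R=29
Round 4 (k=46): L=29 R=206

Answer: 148,67 67,243 243,29 29,206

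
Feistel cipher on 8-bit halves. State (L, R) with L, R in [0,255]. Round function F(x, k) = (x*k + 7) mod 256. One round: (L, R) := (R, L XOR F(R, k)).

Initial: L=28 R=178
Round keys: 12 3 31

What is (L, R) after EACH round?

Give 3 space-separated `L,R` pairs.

Round 1 (k=12): L=178 R=67
Round 2 (k=3): L=67 R=98
Round 3 (k=31): L=98 R=166

Answer: 178,67 67,98 98,166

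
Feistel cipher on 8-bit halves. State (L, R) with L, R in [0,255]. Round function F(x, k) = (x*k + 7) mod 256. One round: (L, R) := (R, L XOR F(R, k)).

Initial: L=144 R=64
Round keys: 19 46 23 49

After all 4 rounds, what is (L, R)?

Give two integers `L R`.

Answer: 161 49

Derivation:
Round 1 (k=19): L=64 R=87
Round 2 (k=46): L=87 R=233
Round 3 (k=23): L=233 R=161
Round 4 (k=49): L=161 R=49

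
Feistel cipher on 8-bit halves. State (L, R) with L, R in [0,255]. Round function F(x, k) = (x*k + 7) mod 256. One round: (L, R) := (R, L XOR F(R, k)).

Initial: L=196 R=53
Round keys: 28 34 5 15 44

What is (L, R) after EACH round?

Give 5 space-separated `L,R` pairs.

Round 1 (k=28): L=53 R=23
Round 2 (k=34): L=23 R=32
Round 3 (k=5): L=32 R=176
Round 4 (k=15): L=176 R=119
Round 5 (k=44): L=119 R=203

Answer: 53,23 23,32 32,176 176,119 119,203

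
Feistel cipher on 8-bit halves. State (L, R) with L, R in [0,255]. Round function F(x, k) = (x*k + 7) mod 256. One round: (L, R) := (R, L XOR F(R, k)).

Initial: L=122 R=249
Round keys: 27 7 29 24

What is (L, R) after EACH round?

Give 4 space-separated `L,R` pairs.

Answer: 249,48 48,174 174,141 141,145

Derivation:
Round 1 (k=27): L=249 R=48
Round 2 (k=7): L=48 R=174
Round 3 (k=29): L=174 R=141
Round 4 (k=24): L=141 R=145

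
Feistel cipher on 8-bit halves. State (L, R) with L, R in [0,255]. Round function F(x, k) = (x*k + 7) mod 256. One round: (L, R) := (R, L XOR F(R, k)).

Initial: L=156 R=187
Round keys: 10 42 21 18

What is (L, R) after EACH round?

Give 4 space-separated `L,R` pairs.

Round 1 (k=10): L=187 R=201
Round 2 (k=42): L=201 R=186
Round 3 (k=21): L=186 R=128
Round 4 (k=18): L=128 R=189

Answer: 187,201 201,186 186,128 128,189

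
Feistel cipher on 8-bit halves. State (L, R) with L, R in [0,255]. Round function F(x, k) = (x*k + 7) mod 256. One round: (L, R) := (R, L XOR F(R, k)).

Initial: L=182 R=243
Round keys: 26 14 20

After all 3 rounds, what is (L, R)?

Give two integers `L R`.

Round 1 (k=26): L=243 R=3
Round 2 (k=14): L=3 R=194
Round 3 (k=20): L=194 R=44

Answer: 194 44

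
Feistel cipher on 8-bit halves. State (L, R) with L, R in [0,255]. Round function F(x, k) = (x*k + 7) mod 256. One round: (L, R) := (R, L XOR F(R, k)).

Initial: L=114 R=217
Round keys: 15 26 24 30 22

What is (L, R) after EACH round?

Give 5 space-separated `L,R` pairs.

Answer: 217,204 204,102 102,91 91,215 215,218

Derivation:
Round 1 (k=15): L=217 R=204
Round 2 (k=26): L=204 R=102
Round 3 (k=24): L=102 R=91
Round 4 (k=30): L=91 R=215
Round 5 (k=22): L=215 R=218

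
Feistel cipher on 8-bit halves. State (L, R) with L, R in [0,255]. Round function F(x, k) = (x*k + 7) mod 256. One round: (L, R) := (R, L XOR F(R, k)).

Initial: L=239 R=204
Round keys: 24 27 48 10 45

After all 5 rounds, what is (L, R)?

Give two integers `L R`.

Round 1 (k=24): L=204 R=200
Round 2 (k=27): L=200 R=211
Round 3 (k=48): L=211 R=95
Round 4 (k=10): L=95 R=110
Round 5 (k=45): L=110 R=2

Answer: 110 2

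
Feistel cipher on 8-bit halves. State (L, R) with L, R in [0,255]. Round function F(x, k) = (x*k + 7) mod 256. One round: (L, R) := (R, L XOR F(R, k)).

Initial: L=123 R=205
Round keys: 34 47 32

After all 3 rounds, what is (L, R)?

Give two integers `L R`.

Round 1 (k=34): L=205 R=58
Round 2 (k=47): L=58 R=96
Round 3 (k=32): L=96 R=61

Answer: 96 61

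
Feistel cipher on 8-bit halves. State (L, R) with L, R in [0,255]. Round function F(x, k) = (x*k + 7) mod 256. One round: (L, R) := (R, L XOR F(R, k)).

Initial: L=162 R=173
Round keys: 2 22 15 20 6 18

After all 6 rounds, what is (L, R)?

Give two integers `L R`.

Round 1 (k=2): L=173 R=195
Round 2 (k=22): L=195 R=100
Round 3 (k=15): L=100 R=32
Round 4 (k=20): L=32 R=227
Round 5 (k=6): L=227 R=121
Round 6 (k=18): L=121 R=106

Answer: 121 106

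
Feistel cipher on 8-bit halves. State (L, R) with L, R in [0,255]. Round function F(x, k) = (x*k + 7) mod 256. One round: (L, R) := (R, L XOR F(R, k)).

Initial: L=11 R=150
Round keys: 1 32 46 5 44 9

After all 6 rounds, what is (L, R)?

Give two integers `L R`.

Answer: 56 184

Derivation:
Round 1 (k=1): L=150 R=150
Round 2 (k=32): L=150 R=81
Round 3 (k=46): L=81 R=3
Round 4 (k=5): L=3 R=71
Round 5 (k=44): L=71 R=56
Round 6 (k=9): L=56 R=184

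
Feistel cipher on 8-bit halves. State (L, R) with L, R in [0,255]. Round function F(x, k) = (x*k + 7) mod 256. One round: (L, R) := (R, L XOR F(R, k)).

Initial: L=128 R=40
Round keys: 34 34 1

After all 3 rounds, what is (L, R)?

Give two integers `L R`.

Answer: 189 19

Derivation:
Round 1 (k=34): L=40 R=215
Round 2 (k=34): L=215 R=189
Round 3 (k=1): L=189 R=19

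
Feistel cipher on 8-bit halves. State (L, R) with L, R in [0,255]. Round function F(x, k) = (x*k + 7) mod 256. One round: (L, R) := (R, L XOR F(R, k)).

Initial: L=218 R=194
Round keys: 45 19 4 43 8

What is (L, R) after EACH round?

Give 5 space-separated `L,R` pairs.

Answer: 194,251 251,106 106,84 84,73 73,27

Derivation:
Round 1 (k=45): L=194 R=251
Round 2 (k=19): L=251 R=106
Round 3 (k=4): L=106 R=84
Round 4 (k=43): L=84 R=73
Round 5 (k=8): L=73 R=27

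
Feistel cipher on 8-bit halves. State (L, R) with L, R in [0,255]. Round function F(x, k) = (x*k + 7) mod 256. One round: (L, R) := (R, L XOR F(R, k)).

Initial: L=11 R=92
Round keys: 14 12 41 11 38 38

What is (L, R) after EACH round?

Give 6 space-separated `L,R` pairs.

Answer: 92,4 4,107 107,46 46,106 106,237 237,95

Derivation:
Round 1 (k=14): L=92 R=4
Round 2 (k=12): L=4 R=107
Round 3 (k=41): L=107 R=46
Round 4 (k=11): L=46 R=106
Round 5 (k=38): L=106 R=237
Round 6 (k=38): L=237 R=95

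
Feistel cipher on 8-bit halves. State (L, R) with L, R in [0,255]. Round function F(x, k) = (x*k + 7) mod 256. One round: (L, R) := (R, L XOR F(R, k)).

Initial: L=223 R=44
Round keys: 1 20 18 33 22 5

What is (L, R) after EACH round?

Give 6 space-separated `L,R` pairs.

Answer: 44,236 236,91 91,129 129,243 243,104 104,252

Derivation:
Round 1 (k=1): L=44 R=236
Round 2 (k=20): L=236 R=91
Round 3 (k=18): L=91 R=129
Round 4 (k=33): L=129 R=243
Round 5 (k=22): L=243 R=104
Round 6 (k=5): L=104 R=252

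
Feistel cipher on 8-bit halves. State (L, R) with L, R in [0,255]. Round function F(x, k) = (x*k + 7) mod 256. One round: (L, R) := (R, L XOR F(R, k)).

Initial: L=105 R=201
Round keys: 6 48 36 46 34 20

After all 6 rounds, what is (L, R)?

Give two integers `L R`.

Answer: 174 80

Derivation:
Round 1 (k=6): L=201 R=212
Round 2 (k=48): L=212 R=14
Round 3 (k=36): L=14 R=43
Round 4 (k=46): L=43 R=207
Round 5 (k=34): L=207 R=174
Round 6 (k=20): L=174 R=80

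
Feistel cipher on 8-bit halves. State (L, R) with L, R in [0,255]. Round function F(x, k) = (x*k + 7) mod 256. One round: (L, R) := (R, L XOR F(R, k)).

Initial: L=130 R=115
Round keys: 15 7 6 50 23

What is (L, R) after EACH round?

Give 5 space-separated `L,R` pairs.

Answer: 115,70 70,130 130,85 85,35 35,121

Derivation:
Round 1 (k=15): L=115 R=70
Round 2 (k=7): L=70 R=130
Round 3 (k=6): L=130 R=85
Round 4 (k=50): L=85 R=35
Round 5 (k=23): L=35 R=121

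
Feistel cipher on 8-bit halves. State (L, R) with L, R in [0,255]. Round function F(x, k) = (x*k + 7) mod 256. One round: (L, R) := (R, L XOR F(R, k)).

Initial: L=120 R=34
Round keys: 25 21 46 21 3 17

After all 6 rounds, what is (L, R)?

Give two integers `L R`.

Answer: 214 186

Derivation:
Round 1 (k=25): L=34 R=33
Round 2 (k=21): L=33 R=158
Round 3 (k=46): L=158 R=74
Round 4 (k=21): L=74 R=135
Round 5 (k=3): L=135 R=214
Round 6 (k=17): L=214 R=186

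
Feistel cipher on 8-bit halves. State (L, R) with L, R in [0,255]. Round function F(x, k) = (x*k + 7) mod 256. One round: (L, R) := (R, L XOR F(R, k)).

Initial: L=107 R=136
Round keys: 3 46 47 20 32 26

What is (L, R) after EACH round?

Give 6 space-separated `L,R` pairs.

Round 1 (k=3): L=136 R=244
Round 2 (k=46): L=244 R=87
Round 3 (k=47): L=87 R=244
Round 4 (k=20): L=244 R=64
Round 5 (k=32): L=64 R=243
Round 6 (k=26): L=243 R=245

Answer: 136,244 244,87 87,244 244,64 64,243 243,245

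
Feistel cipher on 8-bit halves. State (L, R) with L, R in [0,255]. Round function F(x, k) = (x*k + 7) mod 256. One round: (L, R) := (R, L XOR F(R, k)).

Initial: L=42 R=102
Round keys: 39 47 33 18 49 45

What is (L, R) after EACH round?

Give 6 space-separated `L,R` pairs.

Answer: 102,187 187,58 58,58 58,33 33,98 98,96

Derivation:
Round 1 (k=39): L=102 R=187
Round 2 (k=47): L=187 R=58
Round 3 (k=33): L=58 R=58
Round 4 (k=18): L=58 R=33
Round 5 (k=49): L=33 R=98
Round 6 (k=45): L=98 R=96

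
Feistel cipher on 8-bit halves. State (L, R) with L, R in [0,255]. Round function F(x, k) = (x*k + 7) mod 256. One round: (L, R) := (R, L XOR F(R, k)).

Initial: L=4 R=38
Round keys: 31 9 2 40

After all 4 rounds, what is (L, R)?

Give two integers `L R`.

Answer: 78 197

Derivation:
Round 1 (k=31): L=38 R=165
Round 2 (k=9): L=165 R=242
Round 3 (k=2): L=242 R=78
Round 4 (k=40): L=78 R=197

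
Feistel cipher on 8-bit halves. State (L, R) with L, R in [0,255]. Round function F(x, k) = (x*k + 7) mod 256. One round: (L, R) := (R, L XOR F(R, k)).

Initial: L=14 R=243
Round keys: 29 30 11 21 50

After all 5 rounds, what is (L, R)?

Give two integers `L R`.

Round 1 (k=29): L=243 R=128
Round 2 (k=30): L=128 R=244
Round 3 (k=11): L=244 R=3
Round 4 (k=21): L=3 R=178
Round 5 (k=50): L=178 R=200

Answer: 178 200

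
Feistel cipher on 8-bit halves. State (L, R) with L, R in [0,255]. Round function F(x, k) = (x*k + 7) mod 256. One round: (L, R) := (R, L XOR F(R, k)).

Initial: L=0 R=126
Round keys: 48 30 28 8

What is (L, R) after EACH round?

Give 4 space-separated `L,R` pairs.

Round 1 (k=48): L=126 R=167
Round 2 (k=30): L=167 R=231
Round 3 (k=28): L=231 R=236
Round 4 (k=8): L=236 R=128

Answer: 126,167 167,231 231,236 236,128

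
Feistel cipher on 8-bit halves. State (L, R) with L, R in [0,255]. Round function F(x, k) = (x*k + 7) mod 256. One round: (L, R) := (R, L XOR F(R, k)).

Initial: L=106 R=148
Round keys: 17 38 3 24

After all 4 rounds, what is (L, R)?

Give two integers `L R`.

Round 1 (k=17): L=148 R=177
Round 2 (k=38): L=177 R=217
Round 3 (k=3): L=217 R=35
Round 4 (k=24): L=35 R=150

Answer: 35 150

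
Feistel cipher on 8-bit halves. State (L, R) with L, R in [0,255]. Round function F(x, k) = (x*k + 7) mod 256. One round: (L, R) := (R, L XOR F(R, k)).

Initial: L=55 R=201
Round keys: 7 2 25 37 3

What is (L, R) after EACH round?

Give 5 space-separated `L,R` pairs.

Round 1 (k=7): L=201 R=177
Round 2 (k=2): L=177 R=160
Round 3 (k=25): L=160 R=22
Round 4 (k=37): L=22 R=149
Round 5 (k=3): L=149 R=208

Answer: 201,177 177,160 160,22 22,149 149,208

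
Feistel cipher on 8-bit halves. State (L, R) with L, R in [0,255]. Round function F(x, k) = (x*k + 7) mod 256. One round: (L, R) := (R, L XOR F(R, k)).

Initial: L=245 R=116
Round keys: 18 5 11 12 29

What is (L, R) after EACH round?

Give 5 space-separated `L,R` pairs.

Round 1 (k=18): L=116 R=218
Round 2 (k=5): L=218 R=61
Round 3 (k=11): L=61 R=124
Round 4 (k=12): L=124 R=234
Round 5 (k=29): L=234 R=245

Answer: 116,218 218,61 61,124 124,234 234,245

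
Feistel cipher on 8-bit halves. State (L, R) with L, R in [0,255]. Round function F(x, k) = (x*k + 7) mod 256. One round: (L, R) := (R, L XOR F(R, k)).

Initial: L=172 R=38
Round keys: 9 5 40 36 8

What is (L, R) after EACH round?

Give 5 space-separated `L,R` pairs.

Answer: 38,241 241,154 154,230 230,197 197,201

Derivation:
Round 1 (k=9): L=38 R=241
Round 2 (k=5): L=241 R=154
Round 3 (k=40): L=154 R=230
Round 4 (k=36): L=230 R=197
Round 5 (k=8): L=197 R=201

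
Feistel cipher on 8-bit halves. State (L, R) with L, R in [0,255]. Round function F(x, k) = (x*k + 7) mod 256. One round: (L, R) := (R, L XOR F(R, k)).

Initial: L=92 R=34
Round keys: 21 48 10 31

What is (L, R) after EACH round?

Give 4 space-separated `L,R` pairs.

Answer: 34,141 141,85 85,212 212,230

Derivation:
Round 1 (k=21): L=34 R=141
Round 2 (k=48): L=141 R=85
Round 3 (k=10): L=85 R=212
Round 4 (k=31): L=212 R=230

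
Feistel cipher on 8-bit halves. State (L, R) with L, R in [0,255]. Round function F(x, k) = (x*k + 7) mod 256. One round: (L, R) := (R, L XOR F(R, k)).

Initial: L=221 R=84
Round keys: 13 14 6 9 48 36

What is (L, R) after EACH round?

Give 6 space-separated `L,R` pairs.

Answer: 84,150 150,111 111,55 55,153 153,128 128,158

Derivation:
Round 1 (k=13): L=84 R=150
Round 2 (k=14): L=150 R=111
Round 3 (k=6): L=111 R=55
Round 4 (k=9): L=55 R=153
Round 5 (k=48): L=153 R=128
Round 6 (k=36): L=128 R=158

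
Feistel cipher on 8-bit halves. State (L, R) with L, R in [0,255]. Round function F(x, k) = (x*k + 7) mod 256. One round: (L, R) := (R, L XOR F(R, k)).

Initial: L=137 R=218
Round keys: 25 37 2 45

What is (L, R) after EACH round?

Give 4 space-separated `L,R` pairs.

Round 1 (k=25): L=218 R=216
Round 2 (k=37): L=216 R=229
Round 3 (k=2): L=229 R=9
Round 4 (k=45): L=9 R=121

Answer: 218,216 216,229 229,9 9,121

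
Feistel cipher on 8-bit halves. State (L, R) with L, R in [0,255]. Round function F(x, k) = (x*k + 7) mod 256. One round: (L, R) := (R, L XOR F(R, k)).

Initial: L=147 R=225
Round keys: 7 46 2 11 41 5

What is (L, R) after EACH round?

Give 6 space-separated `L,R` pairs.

Round 1 (k=7): L=225 R=189
Round 2 (k=46): L=189 R=28
Round 3 (k=2): L=28 R=130
Round 4 (k=11): L=130 R=129
Round 5 (k=41): L=129 R=50
Round 6 (k=5): L=50 R=128

Answer: 225,189 189,28 28,130 130,129 129,50 50,128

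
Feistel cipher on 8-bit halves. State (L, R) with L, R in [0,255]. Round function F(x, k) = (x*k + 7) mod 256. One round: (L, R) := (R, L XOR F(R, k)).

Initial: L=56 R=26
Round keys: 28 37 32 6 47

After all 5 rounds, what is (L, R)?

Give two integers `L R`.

Round 1 (k=28): L=26 R=231
Round 2 (k=37): L=231 R=112
Round 3 (k=32): L=112 R=224
Round 4 (k=6): L=224 R=55
Round 5 (k=47): L=55 R=192

Answer: 55 192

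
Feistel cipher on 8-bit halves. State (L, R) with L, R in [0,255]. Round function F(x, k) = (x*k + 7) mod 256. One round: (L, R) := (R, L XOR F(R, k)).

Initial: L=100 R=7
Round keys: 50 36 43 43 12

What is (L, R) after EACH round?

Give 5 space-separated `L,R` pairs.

Answer: 7,1 1,44 44,106 106,249 249,217

Derivation:
Round 1 (k=50): L=7 R=1
Round 2 (k=36): L=1 R=44
Round 3 (k=43): L=44 R=106
Round 4 (k=43): L=106 R=249
Round 5 (k=12): L=249 R=217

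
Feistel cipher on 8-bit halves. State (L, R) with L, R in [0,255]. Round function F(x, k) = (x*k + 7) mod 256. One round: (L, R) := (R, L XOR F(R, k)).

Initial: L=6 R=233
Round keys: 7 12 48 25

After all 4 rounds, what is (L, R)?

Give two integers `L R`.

Answer: 199 24

Derivation:
Round 1 (k=7): L=233 R=96
Round 2 (k=12): L=96 R=110
Round 3 (k=48): L=110 R=199
Round 4 (k=25): L=199 R=24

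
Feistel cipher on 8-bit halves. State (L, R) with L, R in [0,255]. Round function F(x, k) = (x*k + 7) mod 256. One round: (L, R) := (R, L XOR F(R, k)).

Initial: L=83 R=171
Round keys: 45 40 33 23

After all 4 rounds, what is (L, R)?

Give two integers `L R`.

Answer: 174 205

Derivation:
Round 1 (k=45): L=171 R=69
Round 2 (k=40): L=69 R=100
Round 3 (k=33): L=100 R=174
Round 4 (k=23): L=174 R=205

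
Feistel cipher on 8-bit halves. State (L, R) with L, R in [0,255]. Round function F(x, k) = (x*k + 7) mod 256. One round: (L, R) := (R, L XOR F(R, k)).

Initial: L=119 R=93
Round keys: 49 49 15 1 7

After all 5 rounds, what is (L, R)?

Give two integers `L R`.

Answer: 221 161

Derivation:
Round 1 (k=49): L=93 R=163
Round 2 (k=49): L=163 R=103
Round 3 (k=15): L=103 R=179
Round 4 (k=1): L=179 R=221
Round 5 (k=7): L=221 R=161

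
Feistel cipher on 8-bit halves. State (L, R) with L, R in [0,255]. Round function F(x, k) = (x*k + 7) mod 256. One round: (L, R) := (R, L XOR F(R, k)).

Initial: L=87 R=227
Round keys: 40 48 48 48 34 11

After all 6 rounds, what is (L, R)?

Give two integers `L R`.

Answer: 34 206

Derivation:
Round 1 (k=40): L=227 R=40
Round 2 (k=48): L=40 R=100
Round 3 (k=48): L=100 R=239
Round 4 (k=48): L=239 R=179
Round 5 (k=34): L=179 R=34
Round 6 (k=11): L=34 R=206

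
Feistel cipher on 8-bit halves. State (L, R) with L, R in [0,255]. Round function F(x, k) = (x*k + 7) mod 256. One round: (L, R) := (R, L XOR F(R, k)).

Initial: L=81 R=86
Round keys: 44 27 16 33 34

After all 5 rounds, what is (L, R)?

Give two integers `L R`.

Round 1 (k=44): L=86 R=158
Round 2 (k=27): L=158 R=231
Round 3 (k=16): L=231 R=233
Round 4 (k=33): L=233 R=247
Round 5 (k=34): L=247 R=60

Answer: 247 60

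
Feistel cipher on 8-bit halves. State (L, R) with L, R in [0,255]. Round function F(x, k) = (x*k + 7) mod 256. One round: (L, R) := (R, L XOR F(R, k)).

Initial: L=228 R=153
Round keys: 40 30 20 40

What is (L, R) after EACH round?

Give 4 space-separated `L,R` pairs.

Round 1 (k=40): L=153 R=11
Round 2 (k=30): L=11 R=200
Round 3 (k=20): L=200 R=172
Round 4 (k=40): L=172 R=47

Answer: 153,11 11,200 200,172 172,47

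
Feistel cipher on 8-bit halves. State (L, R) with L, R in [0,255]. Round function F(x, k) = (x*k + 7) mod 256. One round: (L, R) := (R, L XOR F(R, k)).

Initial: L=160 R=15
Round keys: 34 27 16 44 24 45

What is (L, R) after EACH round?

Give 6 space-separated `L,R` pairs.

Answer: 15,165 165,97 97,178 178,254 254,101 101,54

Derivation:
Round 1 (k=34): L=15 R=165
Round 2 (k=27): L=165 R=97
Round 3 (k=16): L=97 R=178
Round 4 (k=44): L=178 R=254
Round 5 (k=24): L=254 R=101
Round 6 (k=45): L=101 R=54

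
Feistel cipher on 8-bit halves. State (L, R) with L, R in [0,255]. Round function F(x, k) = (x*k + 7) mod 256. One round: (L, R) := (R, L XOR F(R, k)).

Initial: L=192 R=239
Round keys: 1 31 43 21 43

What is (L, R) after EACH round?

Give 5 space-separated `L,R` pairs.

Answer: 239,54 54,126 126,7 7,228 228,84

Derivation:
Round 1 (k=1): L=239 R=54
Round 2 (k=31): L=54 R=126
Round 3 (k=43): L=126 R=7
Round 4 (k=21): L=7 R=228
Round 5 (k=43): L=228 R=84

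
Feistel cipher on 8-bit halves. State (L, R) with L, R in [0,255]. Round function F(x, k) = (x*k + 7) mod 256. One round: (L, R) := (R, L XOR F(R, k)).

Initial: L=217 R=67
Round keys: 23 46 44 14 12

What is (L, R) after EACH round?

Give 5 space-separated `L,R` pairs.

Answer: 67,213 213,14 14,186 186,61 61,89

Derivation:
Round 1 (k=23): L=67 R=213
Round 2 (k=46): L=213 R=14
Round 3 (k=44): L=14 R=186
Round 4 (k=14): L=186 R=61
Round 5 (k=12): L=61 R=89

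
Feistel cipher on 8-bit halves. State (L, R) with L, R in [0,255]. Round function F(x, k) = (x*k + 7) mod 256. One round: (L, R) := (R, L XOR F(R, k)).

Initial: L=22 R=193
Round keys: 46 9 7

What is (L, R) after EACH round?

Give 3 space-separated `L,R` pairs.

Answer: 193,163 163,3 3,191

Derivation:
Round 1 (k=46): L=193 R=163
Round 2 (k=9): L=163 R=3
Round 3 (k=7): L=3 R=191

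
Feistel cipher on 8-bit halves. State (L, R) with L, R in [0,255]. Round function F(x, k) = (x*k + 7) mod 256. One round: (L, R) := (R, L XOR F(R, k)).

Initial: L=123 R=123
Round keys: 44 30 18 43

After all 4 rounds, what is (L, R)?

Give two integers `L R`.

Round 1 (k=44): L=123 R=80
Round 2 (k=30): L=80 R=28
Round 3 (k=18): L=28 R=175
Round 4 (k=43): L=175 R=112

Answer: 175 112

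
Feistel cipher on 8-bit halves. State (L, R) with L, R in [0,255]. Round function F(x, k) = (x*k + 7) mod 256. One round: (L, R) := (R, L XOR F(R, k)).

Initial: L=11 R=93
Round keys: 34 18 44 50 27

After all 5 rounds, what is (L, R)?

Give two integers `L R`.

Round 1 (k=34): L=93 R=106
Round 2 (k=18): L=106 R=38
Round 3 (k=44): L=38 R=229
Round 4 (k=50): L=229 R=231
Round 5 (k=27): L=231 R=129

Answer: 231 129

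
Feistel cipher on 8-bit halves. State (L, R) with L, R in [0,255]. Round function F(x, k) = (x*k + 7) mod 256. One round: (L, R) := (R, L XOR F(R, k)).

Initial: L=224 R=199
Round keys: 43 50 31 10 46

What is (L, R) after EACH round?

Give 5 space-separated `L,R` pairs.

Answer: 199,148 148,40 40,75 75,221 221,246

Derivation:
Round 1 (k=43): L=199 R=148
Round 2 (k=50): L=148 R=40
Round 3 (k=31): L=40 R=75
Round 4 (k=10): L=75 R=221
Round 5 (k=46): L=221 R=246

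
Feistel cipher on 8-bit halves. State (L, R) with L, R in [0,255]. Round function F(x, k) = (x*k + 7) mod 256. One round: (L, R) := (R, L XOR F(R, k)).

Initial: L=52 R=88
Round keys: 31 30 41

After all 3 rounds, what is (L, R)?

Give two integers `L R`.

Answer: 105 67

Derivation:
Round 1 (k=31): L=88 R=155
Round 2 (k=30): L=155 R=105
Round 3 (k=41): L=105 R=67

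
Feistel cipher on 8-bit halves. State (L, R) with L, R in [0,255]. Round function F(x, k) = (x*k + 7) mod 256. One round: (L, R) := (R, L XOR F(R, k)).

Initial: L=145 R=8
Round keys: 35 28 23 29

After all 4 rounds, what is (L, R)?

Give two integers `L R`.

Answer: 166 82

Derivation:
Round 1 (k=35): L=8 R=142
Round 2 (k=28): L=142 R=135
Round 3 (k=23): L=135 R=166
Round 4 (k=29): L=166 R=82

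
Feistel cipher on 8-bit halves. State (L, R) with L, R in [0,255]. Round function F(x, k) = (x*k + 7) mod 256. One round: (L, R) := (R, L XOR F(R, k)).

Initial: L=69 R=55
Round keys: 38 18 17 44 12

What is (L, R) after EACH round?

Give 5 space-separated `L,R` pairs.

Answer: 55,116 116,24 24,235 235,115 115,128

Derivation:
Round 1 (k=38): L=55 R=116
Round 2 (k=18): L=116 R=24
Round 3 (k=17): L=24 R=235
Round 4 (k=44): L=235 R=115
Round 5 (k=12): L=115 R=128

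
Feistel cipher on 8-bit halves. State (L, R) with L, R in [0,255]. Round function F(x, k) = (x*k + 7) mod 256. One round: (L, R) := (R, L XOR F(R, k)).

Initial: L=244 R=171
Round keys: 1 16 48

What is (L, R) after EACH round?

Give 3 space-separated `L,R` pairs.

Round 1 (k=1): L=171 R=70
Round 2 (k=16): L=70 R=204
Round 3 (k=48): L=204 R=1

Answer: 171,70 70,204 204,1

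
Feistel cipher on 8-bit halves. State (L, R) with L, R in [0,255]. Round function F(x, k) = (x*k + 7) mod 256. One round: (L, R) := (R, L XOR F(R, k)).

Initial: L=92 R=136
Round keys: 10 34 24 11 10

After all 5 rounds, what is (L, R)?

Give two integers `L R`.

Answer: 118 87

Derivation:
Round 1 (k=10): L=136 R=11
Round 2 (k=34): L=11 R=245
Round 3 (k=24): L=245 R=244
Round 4 (k=11): L=244 R=118
Round 5 (k=10): L=118 R=87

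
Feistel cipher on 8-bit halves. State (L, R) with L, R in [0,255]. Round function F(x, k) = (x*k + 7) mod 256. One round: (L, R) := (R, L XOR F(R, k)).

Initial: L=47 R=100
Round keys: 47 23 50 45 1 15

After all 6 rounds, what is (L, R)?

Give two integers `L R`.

Round 1 (k=47): L=100 R=76
Round 2 (k=23): L=76 R=191
Round 3 (k=50): L=191 R=25
Round 4 (k=45): L=25 R=211
Round 5 (k=1): L=211 R=195
Round 6 (k=15): L=195 R=167

Answer: 195 167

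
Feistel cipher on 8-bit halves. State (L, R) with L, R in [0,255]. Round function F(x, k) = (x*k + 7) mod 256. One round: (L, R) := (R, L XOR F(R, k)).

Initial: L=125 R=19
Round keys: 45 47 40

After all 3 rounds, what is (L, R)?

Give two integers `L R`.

Answer: 103 60

Derivation:
Round 1 (k=45): L=19 R=35
Round 2 (k=47): L=35 R=103
Round 3 (k=40): L=103 R=60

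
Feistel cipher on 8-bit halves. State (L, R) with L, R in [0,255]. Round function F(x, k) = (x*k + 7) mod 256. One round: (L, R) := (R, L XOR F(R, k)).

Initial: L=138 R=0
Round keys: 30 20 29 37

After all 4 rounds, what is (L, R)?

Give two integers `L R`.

Answer: 203 85

Derivation:
Round 1 (k=30): L=0 R=141
Round 2 (k=20): L=141 R=11
Round 3 (k=29): L=11 R=203
Round 4 (k=37): L=203 R=85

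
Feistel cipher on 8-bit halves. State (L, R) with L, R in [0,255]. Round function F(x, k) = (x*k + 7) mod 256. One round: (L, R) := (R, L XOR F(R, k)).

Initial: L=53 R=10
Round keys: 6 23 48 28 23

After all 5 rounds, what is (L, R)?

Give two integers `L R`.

Answer: 8 222

Derivation:
Round 1 (k=6): L=10 R=118
Round 2 (k=23): L=118 R=171
Round 3 (k=48): L=171 R=97
Round 4 (k=28): L=97 R=8
Round 5 (k=23): L=8 R=222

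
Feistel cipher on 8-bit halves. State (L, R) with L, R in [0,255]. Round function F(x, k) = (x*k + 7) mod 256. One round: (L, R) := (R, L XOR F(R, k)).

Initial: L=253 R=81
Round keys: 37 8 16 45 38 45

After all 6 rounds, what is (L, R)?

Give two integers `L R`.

Round 1 (k=37): L=81 R=65
Round 2 (k=8): L=65 R=94
Round 3 (k=16): L=94 R=166
Round 4 (k=45): L=166 R=107
Round 5 (k=38): L=107 R=79
Round 6 (k=45): L=79 R=129

Answer: 79 129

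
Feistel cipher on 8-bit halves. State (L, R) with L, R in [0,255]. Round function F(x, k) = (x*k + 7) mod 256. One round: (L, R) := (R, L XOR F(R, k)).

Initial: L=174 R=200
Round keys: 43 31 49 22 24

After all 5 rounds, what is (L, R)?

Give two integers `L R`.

Answer: 1 203

Derivation:
Round 1 (k=43): L=200 R=49
Round 2 (k=31): L=49 R=62
Round 3 (k=49): L=62 R=212
Round 4 (k=22): L=212 R=1
Round 5 (k=24): L=1 R=203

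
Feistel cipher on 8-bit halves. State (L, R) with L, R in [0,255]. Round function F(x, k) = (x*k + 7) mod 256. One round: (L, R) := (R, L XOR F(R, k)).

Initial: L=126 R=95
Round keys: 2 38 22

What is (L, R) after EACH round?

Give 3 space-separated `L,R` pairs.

Answer: 95,187 187,150 150,80

Derivation:
Round 1 (k=2): L=95 R=187
Round 2 (k=38): L=187 R=150
Round 3 (k=22): L=150 R=80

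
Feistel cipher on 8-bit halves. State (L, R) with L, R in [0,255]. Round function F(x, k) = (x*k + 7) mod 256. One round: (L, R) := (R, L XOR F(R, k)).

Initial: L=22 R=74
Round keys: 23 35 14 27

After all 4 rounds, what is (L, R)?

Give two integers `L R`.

Round 1 (k=23): L=74 R=187
Round 2 (k=35): L=187 R=210
Round 3 (k=14): L=210 R=56
Round 4 (k=27): L=56 R=61

Answer: 56 61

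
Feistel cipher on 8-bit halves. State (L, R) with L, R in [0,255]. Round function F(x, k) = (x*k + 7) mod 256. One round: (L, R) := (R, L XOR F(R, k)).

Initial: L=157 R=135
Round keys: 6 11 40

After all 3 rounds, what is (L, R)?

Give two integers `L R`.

Round 1 (k=6): L=135 R=172
Round 2 (k=11): L=172 R=236
Round 3 (k=40): L=236 R=75

Answer: 236 75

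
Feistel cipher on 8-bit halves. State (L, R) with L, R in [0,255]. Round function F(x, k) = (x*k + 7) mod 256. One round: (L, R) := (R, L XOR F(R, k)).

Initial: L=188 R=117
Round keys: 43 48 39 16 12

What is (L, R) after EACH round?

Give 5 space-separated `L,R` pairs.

Round 1 (k=43): L=117 R=18
Round 2 (k=48): L=18 R=18
Round 3 (k=39): L=18 R=215
Round 4 (k=16): L=215 R=101
Round 5 (k=12): L=101 R=20

Answer: 117,18 18,18 18,215 215,101 101,20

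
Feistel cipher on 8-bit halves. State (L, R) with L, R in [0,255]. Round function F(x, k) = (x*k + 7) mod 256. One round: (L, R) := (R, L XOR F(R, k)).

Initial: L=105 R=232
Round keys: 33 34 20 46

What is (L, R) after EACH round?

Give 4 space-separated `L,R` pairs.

Answer: 232,134 134,59 59,37 37,150

Derivation:
Round 1 (k=33): L=232 R=134
Round 2 (k=34): L=134 R=59
Round 3 (k=20): L=59 R=37
Round 4 (k=46): L=37 R=150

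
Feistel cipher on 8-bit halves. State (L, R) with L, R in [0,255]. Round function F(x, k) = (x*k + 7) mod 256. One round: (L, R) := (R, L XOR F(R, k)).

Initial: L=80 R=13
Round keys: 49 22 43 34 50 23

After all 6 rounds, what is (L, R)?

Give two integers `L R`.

Answer: 212 184

Derivation:
Round 1 (k=49): L=13 R=212
Round 2 (k=22): L=212 R=50
Round 3 (k=43): L=50 R=185
Round 4 (k=34): L=185 R=171
Round 5 (k=50): L=171 R=212
Round 6 (k=23): L=212 R=184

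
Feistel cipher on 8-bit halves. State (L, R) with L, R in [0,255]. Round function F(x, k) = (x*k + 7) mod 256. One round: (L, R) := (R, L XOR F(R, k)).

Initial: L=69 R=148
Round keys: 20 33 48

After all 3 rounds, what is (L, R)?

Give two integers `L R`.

Answer: 141 165

Derivation:
Round 1 (k=20): L=148 R=210
Round 2 (k=33): L=210 R=141
Round 3 (k=48): L=141 R=165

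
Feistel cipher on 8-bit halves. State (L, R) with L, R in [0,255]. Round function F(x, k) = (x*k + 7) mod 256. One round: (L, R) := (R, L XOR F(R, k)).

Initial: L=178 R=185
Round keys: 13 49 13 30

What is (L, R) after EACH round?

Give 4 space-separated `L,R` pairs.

Round 1 (k=13): L=185 R=222
Round 2 (k=49): L=222 R=60
Round 3 (k=13): L=60 R=205
Round 4 (k=30): L=205 R=49

Answer: 185,222 222,60 60,205 205,49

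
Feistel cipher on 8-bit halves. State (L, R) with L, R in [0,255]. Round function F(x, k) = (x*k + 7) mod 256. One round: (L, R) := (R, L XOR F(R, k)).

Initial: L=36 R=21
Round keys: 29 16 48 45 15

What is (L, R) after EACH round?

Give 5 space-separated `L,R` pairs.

Round 1 (k=29): L=21 R=76
Round 2 (k=16): L=76 R=210
Round 3 (k=48): L=210 R=43
Round 4 (k=45): L=43 R=68
Round 5 (k=15): L=68 R=40

Answer: 21,76 76,210 210,43 43,68 68,40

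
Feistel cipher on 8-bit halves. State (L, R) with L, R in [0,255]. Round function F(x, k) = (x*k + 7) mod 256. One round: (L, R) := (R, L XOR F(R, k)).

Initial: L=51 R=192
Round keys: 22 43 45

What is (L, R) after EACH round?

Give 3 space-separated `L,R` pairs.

Round 1 (k=22): L=192 R=180
Round 2 (k=43): L=180 R=131
Round 3 (k=45): L=131 R=186

Answer: 192,180 180,131 131,186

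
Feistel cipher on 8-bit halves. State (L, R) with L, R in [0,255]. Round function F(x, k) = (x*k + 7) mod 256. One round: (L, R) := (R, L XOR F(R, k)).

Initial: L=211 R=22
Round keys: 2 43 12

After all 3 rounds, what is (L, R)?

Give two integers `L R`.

Round 1 (k=2): L=22 R=224
Round 2 (k=43): L=224 R=177
Round 3 (k=12): L=177 R=179

Answer: 177 179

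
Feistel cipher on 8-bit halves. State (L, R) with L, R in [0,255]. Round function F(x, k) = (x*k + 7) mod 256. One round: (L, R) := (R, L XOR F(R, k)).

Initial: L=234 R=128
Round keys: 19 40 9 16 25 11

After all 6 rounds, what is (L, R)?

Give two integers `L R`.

Round 1 (k=19): L=128 R=109
Round 2 (k=40): L=109 R=143
Round 3 (k=9): L=143 R=99
Round 4 (k=16): L=99 R=184
Round 5 (k=25): L=184 R=156
Round 6 (k=11): L=156 R=3

Answer: 156 3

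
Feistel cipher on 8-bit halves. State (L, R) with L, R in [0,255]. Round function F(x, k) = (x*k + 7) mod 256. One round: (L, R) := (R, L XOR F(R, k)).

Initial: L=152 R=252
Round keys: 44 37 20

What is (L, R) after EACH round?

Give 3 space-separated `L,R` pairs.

Answer: 252,207 207,14 14,208

Derivation:
Round 1 (k=44): L=252 R=207
Round 2 (k=37): L=207 R=14
Round 3 (k=20): L=14 R=208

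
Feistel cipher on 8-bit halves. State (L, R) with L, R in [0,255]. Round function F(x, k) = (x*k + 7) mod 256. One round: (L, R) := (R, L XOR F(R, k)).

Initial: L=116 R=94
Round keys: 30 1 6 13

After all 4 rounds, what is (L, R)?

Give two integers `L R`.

Answer: 104 151

Derivation:
Round 1 (k=30): L=94 R=127
Round 2 (k=1): L=127 R=216
Round 3 (k=6): L=216 R=104
Round 4 (k=13): L=104 R=151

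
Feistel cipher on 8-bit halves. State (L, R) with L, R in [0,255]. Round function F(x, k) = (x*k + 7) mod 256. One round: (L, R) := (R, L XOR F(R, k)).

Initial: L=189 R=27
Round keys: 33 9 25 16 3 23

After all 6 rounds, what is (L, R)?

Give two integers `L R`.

Round 1 (k=33): L=27 R=63
Round 2 (k=9): L=63 R=37
Round 3 (k=25): L=37 R=155
Round 4 (k=16): L=155 R=146
Round 5 (k=3): L=146 R=38
Round 6 (k=23): L=38 R=227

Answer: 38 227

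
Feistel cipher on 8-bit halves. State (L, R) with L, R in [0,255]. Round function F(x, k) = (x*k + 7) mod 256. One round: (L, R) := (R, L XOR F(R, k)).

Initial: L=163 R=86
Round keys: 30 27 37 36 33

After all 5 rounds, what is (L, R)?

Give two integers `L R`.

Answer: 78 233

Derivation:
Round 1 (k=30): L=86 R=184
Round 2 (k=27): L=184 R=57
Round 3 (k=37): L=57 R=252
Round 4 (k=36): L=252 R=78
Round 5 (k=33): L=78 R=233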